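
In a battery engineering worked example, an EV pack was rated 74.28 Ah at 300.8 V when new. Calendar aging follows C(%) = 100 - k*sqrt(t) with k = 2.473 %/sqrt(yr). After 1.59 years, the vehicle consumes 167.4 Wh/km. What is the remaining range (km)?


Step 1: capacity retention = 100 - 2.473 * sqrt(1.59) = 100 - 2.473 * 1.261 = 96.882%
Step 2: C_now = 74.28 * 96.882/100 = 71.964 Ah
Step 3: E_pack = V * C_now = 300.8 * 71.964 = 21647 Wh
Step 4: range = E_pack / consumption = 21647 / 167.4 = 129.3 km

129.3 km


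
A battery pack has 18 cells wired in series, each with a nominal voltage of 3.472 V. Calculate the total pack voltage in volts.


With 18 cells in series at 3.472 V each, V_pack = 62.496 V

62.496 V


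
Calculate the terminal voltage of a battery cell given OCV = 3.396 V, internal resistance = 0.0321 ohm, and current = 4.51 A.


V = OCV - I*R = 3.396 - 4.51 * 0.0321 = 3.251 V

3.251 V


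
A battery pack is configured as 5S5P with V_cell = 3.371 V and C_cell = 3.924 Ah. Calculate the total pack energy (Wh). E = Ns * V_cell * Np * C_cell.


V_pack = 5 * 3.371 = 16.855 V
C_pack = 5 * 3.924 = 19.62 Ah
E = V_pack * C_pack = 16.855 * 19.62 = 330.7 Wh

330.7 Wh


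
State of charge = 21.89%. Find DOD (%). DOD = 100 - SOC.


Complement of SOC: DOD = 100% - 21.89% = 78.11%

78.11%


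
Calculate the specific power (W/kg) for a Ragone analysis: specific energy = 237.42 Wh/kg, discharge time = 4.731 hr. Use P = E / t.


Specific power = 237.42 Wh/kg / 4.731 hr = 50.18 W/kg

50.18 W/kg


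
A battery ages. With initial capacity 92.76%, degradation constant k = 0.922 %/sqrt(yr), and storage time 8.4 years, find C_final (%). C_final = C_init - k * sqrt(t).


Step 1: sqrt(8.4 yr) = 2.8983
Step 2: drop = 0.922 * 2.8983 = 2.6722
Step 3: C_final = 92.76 - 2.6722 = 90.09%

90.09%


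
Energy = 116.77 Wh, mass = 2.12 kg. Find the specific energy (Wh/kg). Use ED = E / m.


Specific energy = 116.77 Wh / 2.12 kg = 55.08 Wh/kg

55.08 Wh/kg


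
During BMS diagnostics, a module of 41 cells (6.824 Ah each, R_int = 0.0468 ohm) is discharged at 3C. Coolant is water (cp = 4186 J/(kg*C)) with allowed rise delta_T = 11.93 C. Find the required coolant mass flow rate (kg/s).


Step 1: I = 3 * 6.824 = 20.472 A
Step 2: Q_cell = I^2 * R = 20.472^2 * 0.0468 = 19.614 W
Step 3: Q_total = 41 * 19.614 = 804.17 W
Step 4: m_dot = Q_total / (cp * dT) = 804.17 / (4186 * 11.93) = 0.01610 kg/s

0.01610 kg/s


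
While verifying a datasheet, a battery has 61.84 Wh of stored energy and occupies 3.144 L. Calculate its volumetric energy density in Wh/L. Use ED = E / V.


Volumetric ED = 61.84 Wh / 3.144 L = 19.67 Wh/L

19.67 Wh/L


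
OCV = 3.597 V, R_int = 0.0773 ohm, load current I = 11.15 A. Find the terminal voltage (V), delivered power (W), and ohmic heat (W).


Step 1: V_terminal = OCV - I*R = 3.597 - 11.15 * 0.0773 = 2.7351 V
Step 2: P_out = V_terminal * I = 2.7351 * 11.15 = 30.50 W
Step 3: Q = I^2 * R = 11.15^2 * 0.0773 = 9.610 W

V=2.7351 V, P=30.50 W, Q=9.610 W


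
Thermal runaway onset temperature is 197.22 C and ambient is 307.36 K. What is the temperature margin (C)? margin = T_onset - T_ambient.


Convert: T_ambient = 307.36 K = 34.21 C
margin = 197.22 - 34.21 = 163.01 C

163.01 C


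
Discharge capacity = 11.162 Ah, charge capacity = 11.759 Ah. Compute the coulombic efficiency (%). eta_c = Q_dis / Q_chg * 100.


eta_c = Q_dis / Q_chg * 100 = 11.162 / 11.759 * 100 = 94.92%

94.92%


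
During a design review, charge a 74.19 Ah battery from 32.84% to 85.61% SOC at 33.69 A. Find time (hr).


delta_Ah = 74.19 * (85.61 - 32.84) / 100 = 39.15 Ah
t = delta_Ah / I = 39.15 / 33.69 = 1.162 hr

1.162 hr


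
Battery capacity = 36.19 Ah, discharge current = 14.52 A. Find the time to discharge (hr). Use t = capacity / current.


Runtime = 36.19 Ah / 14.52 A = 2.492 hr

2.492 hr


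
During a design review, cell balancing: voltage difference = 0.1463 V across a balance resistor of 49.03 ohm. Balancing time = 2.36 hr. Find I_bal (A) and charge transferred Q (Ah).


I_bal = dV / R = 0.1463 / 49.03 = 0.0029839 A
Q = I_bal * t = 0.0029839 * 2.36 = 0.007042 Ah

I=0.0029839 A, Q=0.007042 Ah


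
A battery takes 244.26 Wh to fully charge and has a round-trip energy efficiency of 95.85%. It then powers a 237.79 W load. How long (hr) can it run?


Step 1: E_discharge = eta/100 * E_charge = 95.85/100 * 244.26 = 234.12 Wh
Step 2: t = E_discharge / P = 234.12 / 237.79 = 0.9846 hr

0.9846 hr


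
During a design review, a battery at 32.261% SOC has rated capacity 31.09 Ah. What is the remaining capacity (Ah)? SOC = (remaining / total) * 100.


remaining = SOC / 100 * total = 32.261 / 100 * 31.09 = 10.03 Ah

10.03 Ah


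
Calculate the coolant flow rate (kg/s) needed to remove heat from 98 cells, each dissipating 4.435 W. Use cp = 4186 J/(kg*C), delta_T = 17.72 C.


Step 1: Total heat Q = 98 * 4.435 W = 434.63 W
Step 2: denom = cp * dT = 4186 * 17.72 = 74176
Step 3: m_dot = 434.63 / 74176 = 0.005859 kg/s

0.005859 kg/s


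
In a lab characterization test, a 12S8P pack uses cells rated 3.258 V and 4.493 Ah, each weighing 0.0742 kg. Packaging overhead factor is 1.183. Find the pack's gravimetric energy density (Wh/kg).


Step 1: V_pack = 12 * 3.258 = 39.096 V
Step 2: C_pack = 8 * 4.493 = 35.944 Ah
Step 3: E_pack = V_pack * C_pack = 39.096 * 35.944 = 1405.3 Wh
Step 4: m_pack = 12 * 8 * 0.0742 * 1.183 = 8.4267 kg
Step 5: ED = E_pack / m_pack = 1405.3 / 8.4267 = 166.8 Wh/kg

166.8 Wh/kg


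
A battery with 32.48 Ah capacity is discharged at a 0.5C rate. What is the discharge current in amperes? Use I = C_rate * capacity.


I = C_rate * capacity = 0.5 * 32.48 = 16.24 A

16.24 A


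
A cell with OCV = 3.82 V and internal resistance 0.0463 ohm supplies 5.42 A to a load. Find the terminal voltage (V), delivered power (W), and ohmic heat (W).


Step 1: V_terminal = OCV - I*R = 3.82 - 5.42 * 0.0463 = 3.5691 V
Step 2: P_out = V_terminal * I = 3.5691 * 5.42 = 19.34 W
Step 3: Q = I^2 * R = 5.42^2 * 0.0463 = 1.360 W

V=3.5691 V, P=19.34 W, Q=1.360 W


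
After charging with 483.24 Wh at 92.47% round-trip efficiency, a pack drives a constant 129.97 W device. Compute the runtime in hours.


Step 1: E_discharge = eta/100 * E_charge = 92.47/100 * 483.24 = 446.85 Wh
Step 2: t = E_discharge / P = 446.85 / 129.97 = 3.438 hr

3.438 hr


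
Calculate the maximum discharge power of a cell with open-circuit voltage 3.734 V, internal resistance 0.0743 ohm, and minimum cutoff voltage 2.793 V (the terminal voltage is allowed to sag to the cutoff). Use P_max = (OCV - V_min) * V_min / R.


P_max = (OCV - V_min) * V_min / R = (3.734 - 2.793) * 2.793 / 0.0743 = 0.941 * 2.793 / 0.0743 = 35.37 W

35.37 W


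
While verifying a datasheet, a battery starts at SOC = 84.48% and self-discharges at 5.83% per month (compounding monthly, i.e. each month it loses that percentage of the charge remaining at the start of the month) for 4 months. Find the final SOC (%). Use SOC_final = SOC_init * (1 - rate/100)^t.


decay = (1 - 5.83/100)^4 = 0.78641
SOC_final = 84.48 * 0.78641 = 66.44%

66.44%


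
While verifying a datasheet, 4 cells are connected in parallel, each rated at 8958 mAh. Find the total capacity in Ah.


Convert: C_cell = 8958 mAh = 8.958 Ah
C_total = 4 * 8.958 = 35.832 Ah

35.832 Ah


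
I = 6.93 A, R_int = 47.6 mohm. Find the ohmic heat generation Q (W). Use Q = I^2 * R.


Convert: R = 47.6 mohm = 0.0476 ohm
I^2 = 48.025
Q = 48.025 * 0.0476 = 2.286 W

2.286 W


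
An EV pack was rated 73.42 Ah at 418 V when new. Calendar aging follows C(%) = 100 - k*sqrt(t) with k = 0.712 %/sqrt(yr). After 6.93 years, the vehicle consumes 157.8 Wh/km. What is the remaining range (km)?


Step 1: capacity retention = 100 - 0.712 * sqrt(6.93) = 100 - 0.712 * 2.6325 = 98.126%
Step 2: C_now = 73.42 * 98.126/100 = 72.044 Ah
Step 3: E_pack = V * C_now = 418 * 72.044 = 30114 Wh
Step 4: range = E_pack / consumption = 30114 / 157.8 = 190.8 km

190.8 km


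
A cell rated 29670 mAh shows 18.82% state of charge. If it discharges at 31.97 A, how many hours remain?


Convert: C_total = 29670 mAh = 29.67 Ah
Step 1: remaining = SOC/100 * C_total = 18.82/100 * 29.67 = 5.5839 Ah
Step 2: t = remaining / I = 5.5839 / 31.97 = 0.1747 hr

0.1747 hr


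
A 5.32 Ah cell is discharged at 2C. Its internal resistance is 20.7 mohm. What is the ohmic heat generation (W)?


Convert: R = 20.7 mohm = 0.0207 ohm
Step 1: I = C_rate * capacity = 2 * 5.32 = 10.64 A
Step 2: Q = I^2 * R = 10.64^2 * 0.0207 = 113.21 * 0.0207 = 2.343 W

2.343 W


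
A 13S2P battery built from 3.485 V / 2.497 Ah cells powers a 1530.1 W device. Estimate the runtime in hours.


Step 1: E_pack = Ns * V_cell * Np * C_cell = 13 * 3.485 * 2 * 2.497 = 226.25 Wh
Step 2: t = E_pack / P = 226.25 / 1530.1 = 0.1479 hr

0.1479 hr


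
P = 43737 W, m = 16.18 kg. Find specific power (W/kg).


SP = P / m = 43737 / 16.18 = 2703 W/kg

2703 W/kg


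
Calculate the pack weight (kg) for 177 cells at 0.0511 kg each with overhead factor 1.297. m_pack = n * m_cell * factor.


m_pack = n * m_cell * overhead = 177 * 0.0511 * 1.297 = 11.73 kg

11.73 kg


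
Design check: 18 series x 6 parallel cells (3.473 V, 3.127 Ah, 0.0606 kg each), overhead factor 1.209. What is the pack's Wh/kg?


Step 1: V_pack = 18 * 3.473 = 62.514 V
Step 2: C_pack = 6 * 3.127 = 18.762 Ah
Step 3: E_pack = V_pack * C_pack = 62.514 * 18.762 = 1172.9 Wh
Step 4: m_pack = 18 * 6 * 0.0606 * 1.209 = 7.9127 kg
Step 5: ED = E_pack / m_pack = 1172.9 / 7.9127 = 148.2 Wh/kg

148.2 Wh/kg


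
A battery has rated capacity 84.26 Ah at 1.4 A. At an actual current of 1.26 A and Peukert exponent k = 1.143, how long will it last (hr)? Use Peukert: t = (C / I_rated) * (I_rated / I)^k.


t_rated = C / I_rated = 84.26 / 1.4 = 60.186 hr
(I_rated/I)^k = (1.1111)^1.143 = 1.128
t = t_rated * (I_rated/I)^k = 60.186 * 1.128 = 67.89 hr

67.89 hr


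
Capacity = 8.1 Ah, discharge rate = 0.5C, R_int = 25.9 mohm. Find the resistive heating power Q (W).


Convert: R = 25.9 mohm = 0.0259 ohm
Step 1: I = C_rate * capacity = 0.5 * 8.1 = 4.05 A
Step 2: Q = I^2 * R = 4.05^2 * 0.0259 = 16.403 * 0.0259 = 0.4248 W

0.4248 W


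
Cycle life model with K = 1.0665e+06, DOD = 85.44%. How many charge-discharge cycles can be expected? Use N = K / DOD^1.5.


DOD^1.5 = 789.75
N = K / DOD^1.5 = 1.0665e+06 / 789.75 = 1350

1350 cycles


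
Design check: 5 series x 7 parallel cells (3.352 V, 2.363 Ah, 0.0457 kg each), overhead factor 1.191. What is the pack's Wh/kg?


Step 1: V_pack = 5 * 3.352 = 16.76 V
Step 2: C_pack = 7 * 2.363 = 16.541 Ah
Step 3: E_pack = V_pack * C_pack = 16.76 * 16.541 = 277.23 Wh
Step 4: m_pack = 5 * 7 * 0.0457 * 1.191 = 1.905 kg
Step 5: ED = E_pack / m_pack = 277.23 / 1.905 = 145.5 Wh/kg

145.5 Wh/kg


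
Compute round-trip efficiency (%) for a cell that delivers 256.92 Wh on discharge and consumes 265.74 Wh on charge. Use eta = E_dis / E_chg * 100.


eta_e = E_dis / E_chg * 100 = 256.92 / 265.74 * 100 = 96.68%

96.68%


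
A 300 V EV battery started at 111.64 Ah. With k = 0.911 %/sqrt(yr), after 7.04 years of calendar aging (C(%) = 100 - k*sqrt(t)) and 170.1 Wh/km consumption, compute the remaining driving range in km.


Step 1: capacity retention = 100 - 0.911 * sqrt(7.04) = 100 - 0.911 * 2.6533 = 97.583%
Step 2: C_now = 111.64 * 97.583/100 = 108.94 Ah
Step 3: E_pack = V * C_now = 300 * 108.94 = 32682 Wh
Step 4: range = E_pack / consumption = 32682 / 170.1 = 192.1 km

192.1 km


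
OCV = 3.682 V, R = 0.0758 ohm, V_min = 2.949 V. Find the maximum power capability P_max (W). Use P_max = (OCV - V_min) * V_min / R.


dV = OCV - V_min = 0.733 V (so I_max = dV / R)
P_max = dV * V_min / R = 0.733 * 2.949 / 0.0758 = 28.52 W

28.52 W


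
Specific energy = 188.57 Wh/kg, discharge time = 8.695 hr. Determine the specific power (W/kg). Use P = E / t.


P_specific = E / t = 188.57 / 8.695 = 21.69 W/kg

21.69 W/kg


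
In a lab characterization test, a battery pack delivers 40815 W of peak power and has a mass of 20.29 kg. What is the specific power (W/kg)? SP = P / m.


Specific power = 40815 W / 20.29 kg = 2012 W/kg

2012 W/kg


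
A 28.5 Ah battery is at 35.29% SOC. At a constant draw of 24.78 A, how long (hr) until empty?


Step 1: remaining = SOC/100 * C_total = 35.29/100 * 28.5 = 10.058 Ah
Step 2: t = remaining / I = 10.058 / 24.78 = 0.4059 hr

0.4059 hr


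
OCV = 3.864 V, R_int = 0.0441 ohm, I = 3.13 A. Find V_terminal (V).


IR drop = 3.13 * 0.0441 = 0.13803 V
V = 3.864 - 0.13803 = 3.726 V

3.726 V


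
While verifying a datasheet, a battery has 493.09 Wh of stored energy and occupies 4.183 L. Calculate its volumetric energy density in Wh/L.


ED = E / V = 493.09 / 4.183 = 117.9 Wh/L

117.9 Wh/L


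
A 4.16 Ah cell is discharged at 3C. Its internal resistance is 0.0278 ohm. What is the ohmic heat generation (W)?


Step 1: I = C_rate * capacity = 3 * 4.16 = 12.48 A
Step 2: Q = I^2 * R = 12.48^2 * 0.0278 = 155.75 * 0.0278 = 4.330 W

4.330 W


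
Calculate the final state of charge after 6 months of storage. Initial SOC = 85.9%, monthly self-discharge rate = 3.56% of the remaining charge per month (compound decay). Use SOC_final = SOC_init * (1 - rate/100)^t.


decay = (1 - 3.56/100)^6 = 0.80453
SOC_final = 85.9 * 0.80453 = 69.11%

69.11%


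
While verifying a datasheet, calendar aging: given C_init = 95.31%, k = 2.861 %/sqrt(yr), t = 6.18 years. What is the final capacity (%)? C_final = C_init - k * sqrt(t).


sqrt(t) = sqrt(6.18) = 2.486
C_final = 95.31 - 2.861 * 2.486 = 88.20%

88.20%


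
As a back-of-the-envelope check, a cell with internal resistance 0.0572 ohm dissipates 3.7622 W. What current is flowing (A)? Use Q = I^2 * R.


I = sqrt(Q / R) = sqrt(3.7622 / 0.0572) = sqrt(65.773) = 8.110 A

8.110 A


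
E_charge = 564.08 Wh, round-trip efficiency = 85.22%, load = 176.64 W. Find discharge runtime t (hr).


Step 1: E_discharge = eta/100 * E_charge = 85.22/100 * 564.08 = 480.71 Wh
Step 2: t = E_discharge / P = 480.71 / 176.64 = 2.721 hr

2.721 hr


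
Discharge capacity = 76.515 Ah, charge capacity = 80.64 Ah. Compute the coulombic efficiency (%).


eta_c = Q_dis / Q_chg * 100 = 76.515 / 80.64 * 100 = 94.88%

94.88%


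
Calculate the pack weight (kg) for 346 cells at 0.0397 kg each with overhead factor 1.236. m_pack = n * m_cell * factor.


Cell mass sum = 346 * 0.0397 = 13.736 kg
With overhead 1.236: m_pack = 13.736 * 1.236 = 16.98 kg

16.98 kg


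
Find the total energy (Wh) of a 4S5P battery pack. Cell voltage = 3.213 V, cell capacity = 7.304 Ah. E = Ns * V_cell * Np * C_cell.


E = Ns * Vcell * Np * Ccell = 4 * 3.213 * 5 * 7.304 = 469.4 Wh

469.4 Wh


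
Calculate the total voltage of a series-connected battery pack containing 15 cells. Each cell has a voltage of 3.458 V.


V_pack = n * V_cell = 15 * 3.458 = 51.87 V

51.87 V


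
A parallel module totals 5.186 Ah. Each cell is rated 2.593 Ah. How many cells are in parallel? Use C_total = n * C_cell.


n = C_total / C_cell = 5.186 / 2.593 = 2

2


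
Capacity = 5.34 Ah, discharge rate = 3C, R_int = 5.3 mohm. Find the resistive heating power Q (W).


Convert: R = 5.3 mohm = 0.0053 ohm
Step 1: I = C_rate * capacity = 3 * 5.34 = 16.02 A
Step 2: Q = I^2 * R = 16.02^2 * 0.0053 = 256.64 * 0.0053 = 1.360 W

1.360 W


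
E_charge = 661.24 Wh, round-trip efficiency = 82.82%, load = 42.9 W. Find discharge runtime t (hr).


Step 1: E_discharge = eta/100 * E_charge = 82.82/100 * 661.24 = 547.64 Wh
Step 2: t = E_discharge / P = 547.64 / 42.9 = 12.77 hr

12.77 hr


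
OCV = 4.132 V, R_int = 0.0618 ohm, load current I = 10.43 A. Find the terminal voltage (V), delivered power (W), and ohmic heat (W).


Step 1: V_terminal = OCV - I*R = 4.132 - 10.43 * 0.0618 = 3.4874 V
Step 2: P_out = V_terminal * I = 3.4874 * 10.43 = 36.37 W
Step 3: Q = I^2 * R = 10.43^2 * 0.0618 = 6.723 W

V=3.4874 V, P=36.37 W, Q=6.723 W


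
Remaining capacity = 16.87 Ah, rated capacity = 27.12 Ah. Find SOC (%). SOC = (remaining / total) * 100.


SOC% = 16.87 / 27.12 * 100 = 62.21%

62.21%


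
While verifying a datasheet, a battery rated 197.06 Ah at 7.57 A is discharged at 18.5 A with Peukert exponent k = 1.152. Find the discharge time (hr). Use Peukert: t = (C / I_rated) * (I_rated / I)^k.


Step 1: t_rated = C / I_rated = 197.06 / 7.57 = 26.032 hr
Step 2: ratio = 7.57 / 18.5 = 0.40919
Step 3: ratio^k = 0.40919^1.152 = 0.35722
Step 4: t = t_rated * ratio^k = 26.032 * 0.35722 = 9.299 hr

9.299 hr


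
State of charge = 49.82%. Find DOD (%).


Complement of SOC: DOD = 100% - 49.82% = 50.18%

50.18%


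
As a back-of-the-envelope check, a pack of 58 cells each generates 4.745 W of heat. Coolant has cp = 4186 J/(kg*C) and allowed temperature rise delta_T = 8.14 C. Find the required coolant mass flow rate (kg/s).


Step 1: Total heat Q = 58 * 4.745 W = 275.21 W
Step 2: denom = cp * dT = 4186 * 8.14 = 34074
Step 3: m_dot = 275.21 / 34074 = 0.008077 kg/s

0.008077 kg/s


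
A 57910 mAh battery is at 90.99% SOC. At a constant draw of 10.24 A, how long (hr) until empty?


Convert: C_total = 57910 mAh = 57.91 Ah
Step 1: remaining = SOC/100 * C_total = 90.99/100 * 57.91 = 52.692 Ah
Step 2: t = remaining / I = 52.692 / 10.24 = 5.146 hr

5.146 hr


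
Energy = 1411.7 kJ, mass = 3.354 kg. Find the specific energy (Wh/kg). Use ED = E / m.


Convert: E = 1411.7 kJ = 392.14 Wh
ED = E / m = 392.14 / 3.354 = 116.9 Wh/kg

116.9 Wh/kg


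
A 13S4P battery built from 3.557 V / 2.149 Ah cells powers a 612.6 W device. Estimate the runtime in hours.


Step 1: E_pack = Ns * V_cell * Np * C_cell = 13 * 3.557 * 4 * 2.149 = 397.49 Wh
Step 2: t = E_pack / P = 397.49 / 612.6 = 0.6489 hr

0.6489 hr


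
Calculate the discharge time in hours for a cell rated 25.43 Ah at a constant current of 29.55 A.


t = capacity / current = 25.43 / 29.55 = 0.8606 hr

0.8606 hr


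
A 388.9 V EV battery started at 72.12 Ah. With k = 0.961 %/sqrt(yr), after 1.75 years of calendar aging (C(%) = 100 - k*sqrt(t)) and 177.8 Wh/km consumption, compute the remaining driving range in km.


Step 1: capacity retention = 100 - 0.961 * sqrt(1.75) = 100 - 0.961 * 1.3229 = 98.729%
Step 2: C_now = 72.12 * 98.729/100 = 71.203 Ah
Step 3: E_pack = V * C_now = 388.9 * 71.203 = 27691 Wh
Step 4: range = E_pack / consumption = 27691 / 177.8 = 155.7 km

155.7 km


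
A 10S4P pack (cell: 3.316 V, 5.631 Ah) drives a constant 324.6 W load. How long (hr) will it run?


Step 1: E_pack = Ns * V_cell * Np * C_cell = 10 * 3.316 * 4 * 5.631 = 746.9 Wh
Step 2: t = E_pack / P = 746.9 / 324.6 = 2.301 hr

2.301 hr


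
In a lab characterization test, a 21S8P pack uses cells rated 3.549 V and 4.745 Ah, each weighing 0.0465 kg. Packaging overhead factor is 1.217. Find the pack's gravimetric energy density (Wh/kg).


Step 1: V_pack = 21 * 3.549 = 74.529 V
Step 2: C_pack = 8 * 4.745 = 37.96 Ah
Step 3: E_pack = V_pack * C_pack = 74.529 * 37.96 = 2829.1 Wh
Step 4: m_pack = 21 * 8 * 0.0465 * 1.217 = 9.5072 kg
Step 5: ED = E_pack / m_pack = 2829.1 / 9.5072 = 297.6 Wh/kg

297.6 Wh/kg


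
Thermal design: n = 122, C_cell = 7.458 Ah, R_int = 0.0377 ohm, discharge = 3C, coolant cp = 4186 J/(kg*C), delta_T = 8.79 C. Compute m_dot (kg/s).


Step 1: I = 3 * 7.458 = 22.374 A
Step 2: Q_cell = I^2 * R = 22.374^2 * 0.0377 = 18.872 W
Step 3: Q_total = 122 * 18.872 = 2302.4 W
Step 4: m_dot = Q_total / (cp * dT) = 2302.4 / (4186 * 8.79) = 0.06257 kg/s

0.06257 kg/s


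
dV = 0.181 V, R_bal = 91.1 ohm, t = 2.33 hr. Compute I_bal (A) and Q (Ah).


I_bal = dV / R = 0.181 / 91.1 = 0.0019868 A
Q = I_bal * t = 0.0019868 * 2.33 = 0.004629 Ah

I=0.0019868 A, Q=0.004629 Ah


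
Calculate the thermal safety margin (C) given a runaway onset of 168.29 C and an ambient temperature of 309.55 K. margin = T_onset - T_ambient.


Convert: T_ambient = 309.55 K = 36.4 C
margin = 168.29 - 36.4 = 131.89 C

131.89 C


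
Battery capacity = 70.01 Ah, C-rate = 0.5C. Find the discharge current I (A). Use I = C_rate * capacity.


I = C_rate * capacity = 0.5 * 70.01 = 35.005 A

35.005 A


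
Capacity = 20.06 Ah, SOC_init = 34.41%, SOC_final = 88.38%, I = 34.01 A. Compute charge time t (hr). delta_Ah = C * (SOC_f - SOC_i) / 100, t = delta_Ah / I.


Step 1: dSOC = 88.38% - 34.41% = 53.97%
Step 2: delta_Ah = 20.06 * 53.97 / 100 = 10.826 Ah
Step 3: t = 10.826 / 34.01 = 0.3183 hr

0.3183 hr


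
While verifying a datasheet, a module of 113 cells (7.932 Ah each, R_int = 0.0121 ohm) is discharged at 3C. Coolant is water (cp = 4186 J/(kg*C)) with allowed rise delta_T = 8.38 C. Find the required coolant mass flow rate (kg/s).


Step 1: I = 3 * 7.932 = 23.796 A
Step 2: Q_cell = I^2 * R = 23.796^2 * 0.0121 = 6.8516 W
Step 3: Q_total = 113 * 6.8516 = 774.23 W
Step 4: m_dot = Q_total / (cp * dT) = 774.23 / (4186 * 8.38) = 0.02207 kg/s

0.02207 kg/s


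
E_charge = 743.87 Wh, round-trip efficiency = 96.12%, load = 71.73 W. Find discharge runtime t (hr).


Step 1: E_discharge = eta/100 * E_charge = 96.12/100 * 743.87 = 715.01 Wh
Step 2: t = E_discharge / P = 715.01 / 71.73 = 9.968 hr

9.968 hr


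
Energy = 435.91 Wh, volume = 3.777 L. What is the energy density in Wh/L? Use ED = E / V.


Volumetric ED = 435.91 Wh / 3.777 L = 115.4 Wh/L

115.4 Wh/L


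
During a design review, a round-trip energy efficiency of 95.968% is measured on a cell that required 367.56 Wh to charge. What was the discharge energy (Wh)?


E_dis = eta/100 * E_chg = 95.968/100 * 367.56 = 352.7 Wh

352.7 Wh


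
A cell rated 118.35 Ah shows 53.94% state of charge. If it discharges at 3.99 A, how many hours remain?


Step 1: remaining = SOC/100 * C_total = 53.94/100 * 118.35 = 63.838 Ah
Step 2: t = remaining / I = 63.838 / 3.99 = 16.00 hr

16.00 hr


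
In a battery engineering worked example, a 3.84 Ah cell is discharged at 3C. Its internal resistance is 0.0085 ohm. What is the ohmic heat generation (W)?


Step 1: I = C_rate * capacity = 3 * 3.84 = 11.52 A
Step 2: Q = I^2 * R = 11.52^2 * 0.0085 = 132.71 * 0.0085 = 1.128 W

1.128 W


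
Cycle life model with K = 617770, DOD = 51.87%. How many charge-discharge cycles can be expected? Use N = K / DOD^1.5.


DOD^1.5 = 373.57
N = K / DOD^1.5 = 617770 / 373.57 = 1654

1654 cycles


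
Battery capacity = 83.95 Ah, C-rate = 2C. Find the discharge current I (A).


At 2C: I = 2 * 83.95 Ah = 167.9 A

167.9 A


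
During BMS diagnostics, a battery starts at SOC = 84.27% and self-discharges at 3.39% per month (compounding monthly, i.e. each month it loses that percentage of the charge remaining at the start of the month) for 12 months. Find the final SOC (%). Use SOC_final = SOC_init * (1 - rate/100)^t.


Monthly retention factor = 1 - 3.39/100 = 0.9661
Over 12 months: factor^12 = 0.6611
SOC_final = 84.27 * 0.6611 = 55.71%

55.71%


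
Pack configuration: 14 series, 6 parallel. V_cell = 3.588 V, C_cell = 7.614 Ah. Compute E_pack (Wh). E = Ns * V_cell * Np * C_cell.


V_pack = 14 * 3.588 = 50.232 V
C_pack = 6 * 7.614 = 45.684 Ah
E = V_pack * C_pack = 50.232 * 45.684 = 2295 Wh

2295 Wh


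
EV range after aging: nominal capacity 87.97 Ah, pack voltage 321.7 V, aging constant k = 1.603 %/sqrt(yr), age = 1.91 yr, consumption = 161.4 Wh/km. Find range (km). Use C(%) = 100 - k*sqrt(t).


Step 1: capacity retention = 100 - 1.603 * sqrt(1.91) = 100 - 1.603 * 1.382 = 97.785%
Step 2: C_now = 87.97 * 97.785/100 = 86.021 Ah
Step 3: E_pack = V * C_now = 321.7 * 86.021 = 27673 Wh
Step 4: range = E_pack / consumption = 27673 / 161.4 = 171.5 km

171.5 km


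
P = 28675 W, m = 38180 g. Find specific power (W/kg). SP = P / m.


Convert: m = 38180 g = 38.18 kg
Specific power = 28675 W / 38.18 kg = 751.0 W/kg

751.0 W/kg


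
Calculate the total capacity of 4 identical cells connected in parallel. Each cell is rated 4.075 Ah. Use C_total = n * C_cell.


Parallel capacities add: 4 * 4.075 Ah = 16.3 Ah

16.3 Ah


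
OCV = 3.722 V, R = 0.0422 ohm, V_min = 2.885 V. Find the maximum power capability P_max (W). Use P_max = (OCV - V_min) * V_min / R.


P_max = (OCV - V_min) * V_min / R = (3.722 - 2.885) * 2.885 / 0.0422 = 0.837 * 2.885 / 0.0422 = 57.22 W

57.22 W


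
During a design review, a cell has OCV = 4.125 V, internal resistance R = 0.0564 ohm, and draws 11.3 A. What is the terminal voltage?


V = OCV - I*R = 4.125 - 11.3 * 0.0564 = 3.488 V

3.488 V


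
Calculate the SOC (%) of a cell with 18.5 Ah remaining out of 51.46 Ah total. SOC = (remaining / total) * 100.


SOC = (remaining / total) * 100 = (18.5 / 51.46) * 100 = 35.95%

35.95%


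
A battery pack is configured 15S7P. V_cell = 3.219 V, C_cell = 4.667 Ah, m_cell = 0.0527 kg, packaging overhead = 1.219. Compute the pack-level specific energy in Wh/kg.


Step 1: V_pack = 15 * 3.219 = 48.285 V
Step 2: C_pack = 7 * 4.667 = 32.669 Ah
Step 3: E_pack = V_pack * C_pack = 48.285 * 32.669 = 1577.4 Wh
Step 4: m_pack = 15 * 7 * 0.0527 * 1.219 = 6.7453 kg
Step 5: ED = E_pack / m_pack = 1577.4 / 6.7453 = 233.9 Wh/kg

233.9 Wh/kg


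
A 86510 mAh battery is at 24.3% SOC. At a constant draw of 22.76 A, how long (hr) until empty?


Convert: C_total = 86510 mAh = 86.51 Ah
Step 1: remaining = SOC/100 * C_total = 24.3/100 * 86.51 = 21.022 Ah
Step 2: t = remaining / I = 21.022 / 22.76 = 0.9236 hr

0.9236 hr


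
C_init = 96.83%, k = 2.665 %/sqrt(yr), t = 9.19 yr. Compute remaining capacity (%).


sqrt(t) = sqrt(9.19) = 3.0315
C_final = 96.83 - 2.665 * 3.0315 = 88.75%

88.75%


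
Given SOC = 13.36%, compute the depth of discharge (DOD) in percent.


Complement of SOC: DOD = 100% - 13.36% = 86.64%

86.64%


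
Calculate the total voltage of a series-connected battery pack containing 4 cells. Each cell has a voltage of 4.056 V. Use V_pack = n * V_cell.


With 4 cells in series at 4.056 V each, V_pack = 16.224 V

16.224 V


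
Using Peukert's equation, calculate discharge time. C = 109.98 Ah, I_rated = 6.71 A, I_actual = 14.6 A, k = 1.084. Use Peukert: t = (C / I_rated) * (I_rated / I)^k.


Step 1: t_rated = C / I_rated = 109.98 / 6.71 = 16.39 hr
Step 2: ratio = 6.71 / 14.6 = 0.45959
Step 3: ratio^k = 0.45959^1.084 = 0.43054
Step 4: t = t_rated * ratio^k = 16.39 * 0.43054 = 7.057 hr

7.057 hr


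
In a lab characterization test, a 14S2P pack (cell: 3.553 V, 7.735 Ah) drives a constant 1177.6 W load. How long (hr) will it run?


Step 1: E_pack = Ns * V_cell * Np * C_cell = 14 * 3.553 * 2 * 7.735 = 769.51 Wh
Step 2: t = E_pack / P = 769.51 / 1177.6 = 0.6535 hr

0.6535 hr


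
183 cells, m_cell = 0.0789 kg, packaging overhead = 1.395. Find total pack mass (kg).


Cell mass sum = 183 * 0.0789 = 14.439 kg
With overhead 1.395: m_pack = 14.439 * 1.395 = 20.14 kg

20.14 kg


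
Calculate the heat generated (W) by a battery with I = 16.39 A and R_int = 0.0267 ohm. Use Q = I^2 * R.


I^2 = 268.63
Q = 268.63 * 0.0267 = 7.172 W

7.172 W


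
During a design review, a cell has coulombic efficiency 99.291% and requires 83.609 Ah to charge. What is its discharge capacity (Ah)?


Q_dis = eta/100 * Q_chg = 99.291/100 * 83.609 = 83.02 Ah

83.02 Ah


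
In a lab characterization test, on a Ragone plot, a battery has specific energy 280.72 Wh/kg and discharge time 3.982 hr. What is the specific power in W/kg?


Specific power = 280.72 Wh/kg / 3.982 hr = 70.50 W/kg

70.50 W/kg


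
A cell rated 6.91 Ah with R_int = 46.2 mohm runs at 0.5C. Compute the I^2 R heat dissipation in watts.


Convert: R = 46.2 mohm = 0.0462 ohm
Step 1: I = C_rate * capacity = 0.5 * 6.91 = 3.455 A
Step 2: Q = I^2 * R = 3.455^2 * 0.0462 = 11.937 * 0.0462 = 0.5515 W

0.5515 W


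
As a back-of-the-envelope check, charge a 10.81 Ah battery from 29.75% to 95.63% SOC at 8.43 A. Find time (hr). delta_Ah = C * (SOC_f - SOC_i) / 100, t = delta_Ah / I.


delta_Ah = 10.81 * (95.63 - 29.75) / 100 = 7.1216 Ah
t = delta_Ah / I = 7.1216 / 8.43 = 0.8448 hr

0.8448 hr


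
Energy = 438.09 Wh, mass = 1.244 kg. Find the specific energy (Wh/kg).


ED = E / m = 438.09 / 1.244 = 352.2 Wh/kg

352.2 Wh/kg


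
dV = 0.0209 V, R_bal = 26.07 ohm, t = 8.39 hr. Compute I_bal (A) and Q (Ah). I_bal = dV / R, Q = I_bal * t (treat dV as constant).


First, Ohm's law: I_bal = 0.0209 V / 26.07 ohm = 8.0169e-04 A
Then Q = I * t = 8.0169e-04 A * 8.39 hr = 0.006726 Ah

I=8.0169e-04 A, Q=0.006726 Ah


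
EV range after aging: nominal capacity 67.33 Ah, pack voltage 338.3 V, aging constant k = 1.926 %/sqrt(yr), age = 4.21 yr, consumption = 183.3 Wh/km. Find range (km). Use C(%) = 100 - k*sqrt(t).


Step 1: capacity retention = 100 - 1.926 * sqrt(4.21) = 100 - 1.926 * 2.0518 = 96.048%
Step 2: C_now = 67.33 * 96.048/100 = 64.669 Ah
Step 3: E_pack = V * C_now = 338.3 * 64.669 = 21878 Wh
Step 4: range = E_pack / consumption = 21878 / 183.3 = 119.4 km

119.4 km


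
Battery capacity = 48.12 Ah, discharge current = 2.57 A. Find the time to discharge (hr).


Runtime = 48.12 Ah / 2.57 A = 18.72 hr

18.72 hr


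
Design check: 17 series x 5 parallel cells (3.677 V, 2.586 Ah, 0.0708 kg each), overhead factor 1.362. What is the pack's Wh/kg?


Step 1: V_pack = 17 * 3.677 = 62.509 V
Step 2: C_pack = 5 * 2.586 = 12.93 Ah
Step 3: E_pack = V_pack * C_pack = 62.509 * 12.93 = 808.24 Wh
Step 4: m_pack = 17 * 5 * 0.0708 * 1.362 = 8.1965 kg
Step 5: ED = E_pack / m_pack = 808.24 / 8.1965 = 98.61 Wh/kg

98.61 Wh/kg


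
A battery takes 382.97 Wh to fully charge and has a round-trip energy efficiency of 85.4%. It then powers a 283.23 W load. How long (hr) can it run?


Step 1: E_discharge = eta/100 * E_charge = 85.4/100 * 382.97 = 327.06 Wh
Step 2: t = E_discharge / P = 327.06 / 283.23 = 1.155 hr

1.155 hr


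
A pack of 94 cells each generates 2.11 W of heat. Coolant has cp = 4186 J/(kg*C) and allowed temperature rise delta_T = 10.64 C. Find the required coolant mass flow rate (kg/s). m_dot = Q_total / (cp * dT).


Q_total = 94 * 2.11 = 198.34 W
m_dot = Q_total / (cp * dT) = 198.34 / (4186 * 10.64) = 0.004453 kg/s

0.004453 kg/s


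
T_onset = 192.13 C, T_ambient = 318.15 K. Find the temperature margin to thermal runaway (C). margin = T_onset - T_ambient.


Convert: T_ambient = 318.15 K = 45 C
margin = 192.13 - 45 = 147.13 C

147.13 C


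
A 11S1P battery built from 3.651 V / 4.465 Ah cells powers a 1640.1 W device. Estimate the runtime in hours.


Step 1: E_pack = Ns * V_cell * Np * C_cell = 11 * 3.651 * 1 * 4.465 = 179.32 Wh
Step 2: t = E_pack / P = 179.32 / 1640.1 = 0.1093 hr

0.1093 hr


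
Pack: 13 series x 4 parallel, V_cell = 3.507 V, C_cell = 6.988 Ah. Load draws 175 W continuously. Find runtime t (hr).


Step 1: E_pack = Ns * V_cell * Np * C_cell = 13 * 3.507 * 4 * 6.988 = 1274.4 Wh
Step 2: t = E_pack / P = 1274.4 / 175 = 7.282 hr

7.282 hr


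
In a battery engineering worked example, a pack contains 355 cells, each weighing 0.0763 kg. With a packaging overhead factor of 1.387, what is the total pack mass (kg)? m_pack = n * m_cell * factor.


Cell mass sum = 355 * 0.0763 = 27.087 kg
With overhead 1.387: m_pack = 27.087 * 1.387 = 37.57 kg

37.57 kg


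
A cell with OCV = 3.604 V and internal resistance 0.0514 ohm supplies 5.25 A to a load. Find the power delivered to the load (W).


Step 1: V_terminal = OCV - I*R = 3.604 - 5.25 * 0.0514 = 3.3342 V
Step 2: P_out = V_terminal * I = 3.3342 * 5.25 = 17.50 W

17.50 W


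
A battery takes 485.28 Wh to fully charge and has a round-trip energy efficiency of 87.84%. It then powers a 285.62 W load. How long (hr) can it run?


Step 1: E_discharge = eta/100 * E_charge = 87.84/100 * 485.28 = 426.27 Wh
Step 2: t = E_discharge / P = 426.27 / 285.62 = 1.492 hr

1.492 hr


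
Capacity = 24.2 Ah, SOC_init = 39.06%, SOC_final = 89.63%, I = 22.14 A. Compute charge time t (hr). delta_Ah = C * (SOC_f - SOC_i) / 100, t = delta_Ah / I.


delta_Ah = 24.2 * (89.63 - 39.06) / 100 = 12.238 Ah
t = delta_Ah / I = 12.238 / 22.14 = 0.5528 hr

0.5528 hr


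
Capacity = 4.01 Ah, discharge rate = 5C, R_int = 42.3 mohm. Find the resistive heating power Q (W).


Convert: R = 42.3 mohm = 0.0423 ohm
Step 1: I = C_rate * capacity = 5 * 4.01 = 20.05 A
Step 2: Q = I^2 * R = 20.05^2 * 0.0423 = 402 * 0.0423 = 17.00 W

17.00 W


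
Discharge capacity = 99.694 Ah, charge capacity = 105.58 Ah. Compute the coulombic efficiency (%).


Coulombic efficiency = 99.694/105.58 * 100% = 94.43%

94.43%


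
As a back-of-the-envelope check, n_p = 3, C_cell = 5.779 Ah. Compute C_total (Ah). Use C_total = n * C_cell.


C_total = 3 * 5.779 = 17.337 Ah

17.337 Ah


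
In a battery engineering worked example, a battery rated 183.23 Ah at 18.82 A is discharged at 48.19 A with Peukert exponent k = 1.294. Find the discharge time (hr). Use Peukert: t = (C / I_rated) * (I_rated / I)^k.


t_rated = C / I_rated = 183.23 / 18.82 = 9.7359 hr
(I_rated/I)^k = (0.39054)^1.294 = 0.29622
t = t_rated * (I_rated/I)^k = 9.7359 * 0.29622 = 2.884 hr

2.884 hr


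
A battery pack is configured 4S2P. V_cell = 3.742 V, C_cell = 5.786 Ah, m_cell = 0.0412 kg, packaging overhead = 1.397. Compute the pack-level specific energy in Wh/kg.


Step 1: V_pack = 4 * 3.742 = 14.968 V
Step 2: C_pack = 2 * 5.786 = 11.572 Ah
Step 3: E_pack = V_pack * C_pack = 14.968 * 11.572 = 173.21 Wh
Step 4: m_pack = 4 * 2 * 0.0412 * 1.397 = 0.46045 kg
Step 5: ED = E_pack / m_pack = 173.21 / 0.46045 = 376.2 Wh/kg

376.2 Wh/kg


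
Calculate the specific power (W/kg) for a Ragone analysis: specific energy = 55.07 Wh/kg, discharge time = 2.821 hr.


Specific power = 55.07 Wh/kg / 2.821 hr = 19.52 W/kg

19.52 W/kg


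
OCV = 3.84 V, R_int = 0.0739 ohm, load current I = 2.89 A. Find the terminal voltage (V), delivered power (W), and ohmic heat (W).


Step 1: V_terminal = OCV - I*R = 3.84 - 2.89 * 0.0739 = 3.6264 V
Step 2: P_out = V_terminal * I = 3.6264 * 2.89 = 10.48 W
Step 3: Q = I^2 * R = 2.89^2 * 0.0739 = 0.6172 W

V=3.6264 V, P=10.48 W, Q=0.6172 W


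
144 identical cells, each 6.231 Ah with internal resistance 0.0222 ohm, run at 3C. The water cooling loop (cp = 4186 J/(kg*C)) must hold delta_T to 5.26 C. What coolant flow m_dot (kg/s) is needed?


Step 1: I = 3 * 6.231 = 18.693 A
Step 2: Q_cell = I^2 * R = 18.693^2 * 0.0222 = 7.7573 W
Step 3: Q_total = 144 * 7.7573 = 1117.1 W
Step 4: m_dot = Q_total / (cp * dT) = 1117.1 / (4186 * 5.26) = 0.05073 kg/s

0.05073 kg/s


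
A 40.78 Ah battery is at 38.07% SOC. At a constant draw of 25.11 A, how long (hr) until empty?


Step 1: remaining = SOC/100 * C_total = 38.07/100 * 40.78 = 15.525 Ah
Step 2: t = remaining / I = 15.525 / 25.11 = 0.6183 hr

0.6183 hr


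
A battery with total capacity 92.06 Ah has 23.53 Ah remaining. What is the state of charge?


SOC = (remaining / total) * 100 = (23.53 / 92.06) * 100 = 25.56%

25.56%


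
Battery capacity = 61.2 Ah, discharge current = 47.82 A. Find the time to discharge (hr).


t = capacity / current = 61.2 / 47.82 = 1.280 hr

1.280 hr


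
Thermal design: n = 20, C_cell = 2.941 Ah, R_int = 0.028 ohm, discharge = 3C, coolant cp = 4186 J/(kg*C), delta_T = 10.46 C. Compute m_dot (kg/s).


Step 1: I = 3 * 2.941 = 8.823 A
Step 2: Q_cell = I^2 * R = 8.823^2 * 0.028 = 2.1797 W
Step 3: Q_total = 20 * 2.1797 = 43.594 W
Step 4: m_dot = Q_total / (cp * dT) = 43.594 / (4186 * 10.46) = 9.956e-04 kg/s

9.956e-04 kg/s


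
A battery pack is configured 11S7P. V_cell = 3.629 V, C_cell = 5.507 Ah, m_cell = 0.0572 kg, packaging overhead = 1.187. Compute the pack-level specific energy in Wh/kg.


Step 1: V_pack = 11 * 3.629 = 39.919 V
Step 2: C_pack = 7 * 5.507 = 38.549 Ah
Step 3: E_pack = V_pack * C_pack = 39.919 * 38.549 = 1538.8 Wh
Step 4: m_pack = 11 * 7 * 0.0572 * 1.187 = 5.228 kg
Step 5: ED = E_pack / m_pack = 1538.8 / 5.228 = 294.3 Wh/kg

294.3 Wh/kg


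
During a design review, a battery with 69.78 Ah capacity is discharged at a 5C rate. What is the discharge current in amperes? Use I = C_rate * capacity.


I = C_rate * capacity = 5 * 69.78 = 348.9 A

348.9 A


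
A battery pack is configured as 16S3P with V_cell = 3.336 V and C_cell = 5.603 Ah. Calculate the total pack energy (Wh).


E = Ns * Vcell * Np * Ccell = 16 * 3.336 * 3 * 5.603 = 897.2 Wh

897.2 Wh


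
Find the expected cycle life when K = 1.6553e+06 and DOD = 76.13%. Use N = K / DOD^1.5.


Step 1: DOD^1.5 = 76.13^1.5 = 664.25
Step 2: N = 1.6553e+06 / 664.25 = 2492 cycles

2492 cycles


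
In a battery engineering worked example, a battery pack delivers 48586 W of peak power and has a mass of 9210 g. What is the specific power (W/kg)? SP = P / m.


Convert: m = 9210 g = 9.21 kg
SP = P / m = 48586 / 9.21 = 5275 W/kg

5275 W/kg


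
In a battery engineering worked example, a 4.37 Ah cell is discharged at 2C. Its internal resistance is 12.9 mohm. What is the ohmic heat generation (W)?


Convert: R = 12.9 mohm = 0.0129 ohm
Step 1: I = C_rate * capacity = 2 * 4.37 = 8.74 A
Step 2: Q = I^2 * R = 8.74^2 * 0.0129 = 76.388 * 0.0129 = 0.9854 W

0.9854 W


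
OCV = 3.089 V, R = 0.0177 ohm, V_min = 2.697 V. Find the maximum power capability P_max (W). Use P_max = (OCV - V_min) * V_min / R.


P_max = (OCV - V_min) * V_min / R = (3.089 - 2.697) * 2.697 / 0.0177 = 0.392 * 2.697 / 0.0177 = 59.73 W

59.73 W


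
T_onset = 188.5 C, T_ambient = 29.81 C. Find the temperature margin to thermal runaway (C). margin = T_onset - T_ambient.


margin = T_onset - T_ambient = 188.5 - 29.81 = 158.69 C

158.69 C


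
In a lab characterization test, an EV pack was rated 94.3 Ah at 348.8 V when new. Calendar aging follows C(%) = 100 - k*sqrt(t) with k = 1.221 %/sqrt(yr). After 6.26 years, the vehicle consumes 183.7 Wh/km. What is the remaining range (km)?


Step 1: capacity retention = 100 - 1.221 * sqrt(6.26) = 100 - 1.221 * 2.502 = 96.945%
Step 2: C_now = 94.3 * 96.945/100 = 91.419 Ah
Step 3: E_pack = V * C_now = 348.8 * 91.419 = 31887 Wh
Step 4: range = E_pack / consumption = 31887 / 183.7 = 173.6 km

173.6 km


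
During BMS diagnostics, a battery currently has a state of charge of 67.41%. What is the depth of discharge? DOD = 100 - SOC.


Complement of SOC: DOD = 100% - 67.41% = 32.59%

32.59%


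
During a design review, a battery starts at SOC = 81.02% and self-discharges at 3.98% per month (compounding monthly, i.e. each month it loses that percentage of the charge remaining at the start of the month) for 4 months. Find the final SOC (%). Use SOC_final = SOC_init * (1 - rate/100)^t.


Monthly retention factor = 1 - 3.98/100 = 0.9602
Over 4 months: factor^4 = 0.85005
SOC_final = 81.02 * 0.85005 = 68.87%

68.87%


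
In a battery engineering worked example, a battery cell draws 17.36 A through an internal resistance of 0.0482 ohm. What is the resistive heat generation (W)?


I^2 = 301.37
Q = 301.37 * 0.0482 = 14.53 W

14.53 W


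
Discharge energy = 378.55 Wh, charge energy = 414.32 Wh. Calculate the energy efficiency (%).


eta_e = E_dis / E_chg * 100 = 378.55 / 414.32 * 100 = 91.37%

91.37%


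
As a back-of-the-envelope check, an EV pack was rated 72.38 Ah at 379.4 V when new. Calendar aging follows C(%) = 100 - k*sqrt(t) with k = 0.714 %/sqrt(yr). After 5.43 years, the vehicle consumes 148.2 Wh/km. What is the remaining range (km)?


Step 1: capacity retention = 100 - 0.714 * sqrt(5.43) = 100 - 0.714 * 2.3302 = 98.336%
Step 2: C_now = 72.38 * 98.336/100 = 71.176 Ah
Step 3: E_pack = V * C_now = 379.4 * 71.176 = 27004 Wh
Step 4: range = E_pack / consumption = 27004 / 148.2 = 182.2 km

182.2 km


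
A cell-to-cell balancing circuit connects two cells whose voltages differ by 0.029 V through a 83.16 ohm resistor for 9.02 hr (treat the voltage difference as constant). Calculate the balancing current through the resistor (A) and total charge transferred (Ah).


First, Ohm's law: I_bal = 0.029 V / 83.16 ohm = 3.4873e-04 A
Then Q = I * t = 3.4873e-04 A * 9.02 hr = 0.003146 Ah

I=3.4873e-04 A, Q=0.003146 Ah
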